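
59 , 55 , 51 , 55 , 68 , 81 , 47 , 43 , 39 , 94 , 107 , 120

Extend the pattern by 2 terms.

35, 31

Positions follow the repeating pattern AAABBB; grouping by letter gives 2 tracks.
Subsequence A = 59, 55, 51, 47, 43, 39: arithmetic with common difference −4.
Subsequence B = 55, 68, 81, 94, 107, 120: arithmetic with common difference +13.
The 13th slot belongs to subsequence A; its 7th term is 35.
Position 14 falls in subsequence A as its term 8, giving 31.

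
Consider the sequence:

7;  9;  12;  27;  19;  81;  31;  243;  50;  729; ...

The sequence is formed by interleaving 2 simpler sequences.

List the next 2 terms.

81, 2187

Odd-indexed and even-indexed terms follow separate rules.
Stream A: 7, 12, 19, 31, 50 (each term equals the sum of the previous two).
Stream B: 9, 27, 81, 243, 729 (powers of 3).
The 11th slot belongs to stream A; its 6th term is 81.
The 12th slot belongs to stream B; its 6th term is 2187.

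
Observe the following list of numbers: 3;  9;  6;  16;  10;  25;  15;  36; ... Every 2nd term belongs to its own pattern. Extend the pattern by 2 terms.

Positions 1, 3, 5, … form one subsequence and positions 2, 4, 6, … form another.
Track A: 3, 6, 10, 15 (the triangular numbers T_2, T_3, …).
Track B: 9, 16, 25, 36 (perfect squares starting at 3²).
Term 9 comes from track A (its 5th entry): 21.
The 10th slot belongs to track B; its 5th term is 49.

21, 49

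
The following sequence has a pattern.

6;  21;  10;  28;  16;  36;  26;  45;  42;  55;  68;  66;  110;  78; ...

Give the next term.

Positions 1, 3, 5, … form one subsequence and positions 2, 4, 6, … form another.
Track A: 6, 10, 16, 26, 42, 68, 110 — Fibonacci-style (each term is the sum of the two before it).
Track B: 21, 28, 36, 45, 55, 66, 78 — triangular numbers n(n+1)/2 for n = 6, 7, ….
Position 15 falls in track A as its term 8, giving 178.

178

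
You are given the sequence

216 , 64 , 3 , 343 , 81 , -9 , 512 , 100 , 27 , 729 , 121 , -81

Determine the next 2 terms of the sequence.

1000, 144

Read the sequence 3 terms at a time; column i is its own pattern.
Subsequence A: 216, 343, 512, 729. Perfect cubes starting at 6³.
Subsequence B: 64, 81, 100, 121. Consecutive squares n² from n = 8.
Subsequence C: 3, -9, 27, -81. Geometric with ratio -3.
The 13th slot belongs to subsequence A; its 5th term is 1000.
Position 14 → subsequence B, term 5 = 144.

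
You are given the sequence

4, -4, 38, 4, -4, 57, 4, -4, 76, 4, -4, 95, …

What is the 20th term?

Reading positions in blocks of 3 reveals the pattern AAB — 2 tracks woven together.
Stream A: 4, -4, 4, -4, 4, -4, 4, -4 — the oscillation 4·(−1)^(n+1).
Stream B: 38, 57, 76, 95 — arithmetic, step +19.
The 20th slot belongs to stream A; its 14th term is -4.

-4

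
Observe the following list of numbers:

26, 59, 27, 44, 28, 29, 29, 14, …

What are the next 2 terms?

30, -1

Taking every 2nd term gives 2 separate tracks.
Track A: 26, 27, 28, 29. Linear: a_n = 25 + n.
Track B: 59, 44, 29, 14. Arithmetic, step −15.
Position 9 → track A, term 5 = 30.
The 10th slot belongs to track B; its 5th term is -1.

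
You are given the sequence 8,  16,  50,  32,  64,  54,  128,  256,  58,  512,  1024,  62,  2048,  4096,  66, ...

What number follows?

Reading positions in blocks of 3 reveals the pattern AAB — 2 tracks woven together.
Track A is 8, 16, 32, 64, 128, 256, 512, 1024, 2048, 4096, which is powers 2^3, 2^4, 2^5, ….
Track B is 50, 54, 58, 62, 66, which is adding 4 each time.
Position 16 falls in track A as its term 11, giving 8192.

8192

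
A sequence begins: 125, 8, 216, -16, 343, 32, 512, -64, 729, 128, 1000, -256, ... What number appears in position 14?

Taking every 2nd term gives 2 separate tracks.
Subsequence A: 125, 216, 343, 512, 729, 1000. The cubes 5³, 6³, 7³, ….
Subsequence B: 8, -16, 32, -64, 128, -256. Geometric, ×-2 each step.
Position 14 → subsequence B, term 7 = 512.

512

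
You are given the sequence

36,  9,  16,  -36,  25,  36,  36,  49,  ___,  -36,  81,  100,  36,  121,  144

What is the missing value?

Reading positions in blocks of 3 reveals the pattern ABB — 2 tracks woven together.
Subsequence A is 36, -36, 36, -36, 36, which is alternating ±36.
Subsequence B is 9, 16, 25, 36, 49, ?, 81, 100, 121, 144, which is consecutive squares n² from n = 3.
Filling subsequence B at index 6 by its rule yields 64.

64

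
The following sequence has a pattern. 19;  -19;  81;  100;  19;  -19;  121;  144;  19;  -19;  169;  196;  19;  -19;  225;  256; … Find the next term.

Reading positions in blocks of 4 reveals the pattern AABB — 2 tracks woven together.
Subsequence A: 19, -19, 19, -19, 19, -19, 19, -19 (the oscillation 19·(−1)^(n+1)).
Subsequence B: 81, 100, 121, 144, 169, 196, 225, 256 (consecutive squares n² from n = 9).
The 17th slot belongs to subsequence A; its 9th term is 19.

19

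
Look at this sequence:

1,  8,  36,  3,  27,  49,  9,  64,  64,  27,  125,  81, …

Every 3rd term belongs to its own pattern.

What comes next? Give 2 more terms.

81, 216

Split by position mod 3 into 3 tracks.
Track A: 1, 3, 9, 27. Powers 3^0, 3^1, 3^2, ….
Track B: 8, 27, 64, 125. Perfect cubes starting at 2³.
Track C: 36, 49, 64, 81. The squares 6², 7², 8², ….
Term 13 comes from track A (its 5th entry): 81.
The 14th slot belongs to track B; its 5th term is 216.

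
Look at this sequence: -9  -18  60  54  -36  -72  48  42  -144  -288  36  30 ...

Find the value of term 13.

The slot pattern repeats as AABB (period 4), so there are 2 interleaved tracks.
Track A: -9, -18, -36, -72, -144, -288 (multiplying by 2 each time).
Track B: 60, 54, 48, 42, 36, 30 (linear: a_n = 66 − 6·n).
Position 13 falls in track A as its term 7, giving -576.

-576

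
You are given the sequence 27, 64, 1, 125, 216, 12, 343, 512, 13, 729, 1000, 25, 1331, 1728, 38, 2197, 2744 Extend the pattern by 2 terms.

63, 3375

The slot pattern repeats as AAB (period 3), so there are 2 interleaved tracks.
Track A = 27, 64, 125, 216, 343, 512, 729, 1000, 1331, 1728, 2197, 2744: consecutive cubes n³ from n = 3.
Track B = 1, 12, 13, 25, 38: Fibonacci-style (each term is the sum of the two before it).
The 18th slot belongs to track B; its 6th term is 63.
Position 19 → track A, term 13 = 3375.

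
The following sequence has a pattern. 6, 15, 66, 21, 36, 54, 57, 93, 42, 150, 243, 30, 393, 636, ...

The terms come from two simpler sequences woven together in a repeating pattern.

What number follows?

18

Positions follow the repeating pattern AAB; grouping by letter gives 2 tracks.
Subsequence A is 6, 15, 21, 36, 57, 93, 150, 243, 393, 636, which is a Fibonacci-like recurrence a_n = a_{n-1} + a_{n-2}.
Subsequence B is 66, 54, 42, 30, which is arithmetic with common difference −12.
Term 15 comes from subsequence B (its 5th entry): 18.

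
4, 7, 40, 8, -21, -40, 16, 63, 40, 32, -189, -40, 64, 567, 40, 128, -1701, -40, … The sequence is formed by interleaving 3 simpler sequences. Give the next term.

256

The terms cycle through 3 interleaved subsequences.
Subsequence A: 4, 8, 16, 32, 64, 128. Powers of 2.
Subsequence B: 7, -21, 63, -189, 567, -1701. A geometric progression (common ratio -3).
Subsequence C: 40, -40, 40, -40, 40, -40. Alternating ±40.
Term 19 comes from subsequence A (its 7th entry): 256.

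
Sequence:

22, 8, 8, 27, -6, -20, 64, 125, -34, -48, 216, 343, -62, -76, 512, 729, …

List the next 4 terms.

-90, -104, 1000, 1331

The slot pattern repeats as AABB (period 4), so there are 2 interleaved tracks.
Track A: 22, 8, -6, -20, -34, -48, -62, -76. Arithmetic, step −14.
Track B: 8, 27, 64, 125, 216, 343, 512, 729. Perfect cubes starting at 2³.
Position 17 → track A, term 9 = -90.
The 18th slot belongs to track A; its 10th term is -104.
Term 19 comes from track B (its 9th entry): 1000.
Position 20 falls in track B as its term 10, giving 1331.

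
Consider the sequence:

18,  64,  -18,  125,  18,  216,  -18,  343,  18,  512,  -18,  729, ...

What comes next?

Split by position mod 2 into 2 tracks.
Subsequence A: 18, -18, 18, -18, 18, -18 (the oscillation 18·(−1)^(n+1)).
Subsequence B: 64, 125, 216, 343, 512, 729 (perfect cubes starting at 4³).
Position 13 → subsequence A, term 7 = 18.

18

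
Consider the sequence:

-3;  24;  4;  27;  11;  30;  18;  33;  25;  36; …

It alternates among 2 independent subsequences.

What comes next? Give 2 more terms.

Positions 1, 3, 5, … form one subsequence and positions 2, 4, 6, … form another.
Stream A: -3, 4, 11, 18, 25. Arithmetic with common difference +7.
Stream B: 24, 27, 30, 33, 36. Arithmetic with common difference +3.
Position 11 falls in stream A as its term 6, giving 32.
Term 12 comes from stream B (its 6th entry): 39.

32, 39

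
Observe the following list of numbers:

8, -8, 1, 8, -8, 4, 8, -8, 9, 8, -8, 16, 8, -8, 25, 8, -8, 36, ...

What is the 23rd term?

Positions follow the repeating pattern AAB; grouping by letter gives 2 tracks.
Track A: 8, -8, 8, -8, 8, -8, 8, -8, 8, -8, 8, -8 (alternating ±8).
Track B: 1, 4, 9, 16, 25, 36 (consecutive squares n² from n = 1).
Position 23 falls in track A as its term 16, giving -8.

-8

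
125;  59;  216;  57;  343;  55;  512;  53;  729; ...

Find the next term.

The terms cycle through 2 interleaved subsequences.
Track A = 125, 216, 343, 512, 729: the cubes 5³, 6³, 7³, ….
Track B = 59, 57, 55, 53: linear: a_n = 61 − 2·n.
Term 10 comes from track B (its 5th entry): 51.

51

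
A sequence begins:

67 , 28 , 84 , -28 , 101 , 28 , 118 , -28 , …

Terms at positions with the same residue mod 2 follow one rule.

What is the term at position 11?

Taking every 2nd term gives 2 separate tracks.
Track A = 67, 84, 101, 118: arithmetic with common difference +17.
Track B = 28, -28, 28, -28: the oscillation 28·(−1)^(n+1).
Term 11 comes from track A (its 6th entry): 152.

152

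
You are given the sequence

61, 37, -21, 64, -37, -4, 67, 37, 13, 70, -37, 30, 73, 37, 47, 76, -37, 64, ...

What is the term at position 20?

37

The terms cycle through 3 interleaved subsequences.
Stream A: 61, 64, 67, 70, 73, 76 (adding 3 each time).
Stream B: 37, -37, 37, -37, 37, -37 (the oscillation 37·(−1)^(n+1)).
Stream C: -21, -4, 13, 30, 47, 64 (arithmetic with common difference +17).
Term 20 comes from stream B (its 7th entry): 37.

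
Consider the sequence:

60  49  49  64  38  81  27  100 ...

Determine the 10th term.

Positions 1, 3, 5, … form one subsequence and positions 2, 4, 6, … form another.
Subsequence A: 60, 49, 38, 27 (subtracting 11 each time).
Subsequence B: 49, 64, 81, 100 (perfect squares starting at 7²).
Position 10 → subsequence B, term 5 = 121.

121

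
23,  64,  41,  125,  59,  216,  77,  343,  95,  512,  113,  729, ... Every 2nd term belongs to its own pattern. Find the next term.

131

Taking every 2nd term gives 2 separate tracks.
Subsequence A = 23, 41, 59, 77, 95, 113: arithmetic, step +18.
Subsequence B = 64, 125, 216, 343, 512, 729: perfect cubes starting at 4³.
Position 13 falls in subsequence A as its term 7, giving 131.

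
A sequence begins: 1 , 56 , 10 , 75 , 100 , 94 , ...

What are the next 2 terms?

1000, 113

Odd-indexed and even-indexed terms follow separate rules.
Subsequence A: 1, 10, 100 — successive powers of 10.
Subsequence B: 56, 75, 94 — arithmetic with common difference +19.
Position 7 → subsequence A, term 4 = 1000.
Position 8 falls in subsequence B as its term 4, giving 113.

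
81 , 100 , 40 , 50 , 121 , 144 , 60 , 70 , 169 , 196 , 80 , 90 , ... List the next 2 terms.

225, 256

Reading positions in blocks of 4 reveals the pattern AABB — 2 tracks woven together.
Track A = 81, 100, 121, 144, 169, 196: the squares 9², 10², 11², ….
Track B = 40, 50, 60, 70, 80, 90: adding 10 each time.
Term 13 comes from track A (its 7th entry): 225.
Position 14 → track A, term 8 = 256.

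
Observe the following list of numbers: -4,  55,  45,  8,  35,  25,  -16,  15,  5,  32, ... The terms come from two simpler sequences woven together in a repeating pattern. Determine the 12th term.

Reading positions in blocks of 3 reveals the pattern ABB — 2 tracks woven together.
Track A: -4, 8, -16, 32. Multiplying by -2 each time.
Track B: 55, 45, 35, 25, 15, 5. Arithmetic, step −10.
The 12th slot belongs to track B; its 8th term is -15.

-15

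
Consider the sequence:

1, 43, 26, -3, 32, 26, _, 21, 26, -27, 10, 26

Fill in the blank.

Taking every 3rd term gives 3 separate tracks.
Subsequence A is 1, -3, ?, -27, which is geometric with ratio -3.
Subsequence B is 43, 32, 21, 10, which is arithmetic, step −11.
Subsequence C is 26, 26, 26, 26, which is always 26.
The gap is subsequence A's term 3; the rule gives 9.

9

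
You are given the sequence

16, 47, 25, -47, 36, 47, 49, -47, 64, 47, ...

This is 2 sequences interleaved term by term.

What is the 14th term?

Taking every 2nd term gives 2 separate tracks.
Track A is 16, 25, 36, 49, 64, which is the squares 4², 5², 6², ….
Track B is 47, -47, 47, -47, 47, which is the oscillation 47·(−1)^(n+1).
Position 14 → track B, term 7 = 47.

47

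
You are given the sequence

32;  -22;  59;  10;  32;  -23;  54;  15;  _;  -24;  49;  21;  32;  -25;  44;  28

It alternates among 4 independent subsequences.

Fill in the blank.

Split by position mod 4: positions 1, 5, 9, … form one track, and each other residue class forms its own.
Track A: 32, 32, ?, 32 — constant 32.
Track B: -22, -23, -24, -25 — arithmetic, step −1.
Track C: 59, 54, 49, 44 — linear: a_n = 64 − 5·n.
Track D: 10, 15, 21, 28 — the triangular numbers T_4, T_5, ….
Track A's pattern makes the blank 32.

32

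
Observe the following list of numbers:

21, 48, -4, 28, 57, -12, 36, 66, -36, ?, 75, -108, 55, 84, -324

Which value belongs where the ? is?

45

Split by position mod 3 into 3 tracks.
Stream A: 21, 28, 36, ?, 55 — the triangular numbers T_6, T_7, ….
Stream B: 48, 57, 66, 75, 84 — arithmetic, step +9.
Stream C: -4, -12, -36, -108, -324 — geometric, ×3 each step.
So the missing entry in stream A is 45.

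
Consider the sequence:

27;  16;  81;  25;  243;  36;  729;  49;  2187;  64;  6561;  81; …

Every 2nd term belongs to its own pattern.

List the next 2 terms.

The terms cycle through 2 interleaved subsequences.
Stream A: 27, 81, 243, 729, 2187, 6561 (successive powers of 3).
Stream B: 16, 25, 36, 49, 64, 81 (consecutive squares n² from n = 4).
Term 13 comes from stream A (its 7th entry): 19683.
Term 14 comes from stream B (its 7th entry): 100.

19683, 100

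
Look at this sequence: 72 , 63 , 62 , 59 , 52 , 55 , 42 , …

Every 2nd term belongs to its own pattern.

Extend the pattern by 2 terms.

Split by position mod 2 into 2 tracks.
Track A is 72, 62, 52, 42, which is arithmetic with common difference −10.
Track B is 63, 59, 55, which is arithmetic, step −4.
Position 8 falls in track B as its term 4, giving 51.
Term 9 comes from track A (its 5th entry): 32.

51, 32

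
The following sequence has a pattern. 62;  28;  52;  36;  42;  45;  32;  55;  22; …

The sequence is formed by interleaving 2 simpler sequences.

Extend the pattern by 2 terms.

66, 12

Taking every 2nd term gives 2 separate tracks.
Track A = 62, 52, 42, 32, 22: subtracting 10 each time.
Track B = 28, 36, 45, 55: triangular numbers n(n+1)/2 for n = 7, 8, ….
Position 10 → track B, term 5 = 66.
Position 11 falls in track A as its term 6, giving 12.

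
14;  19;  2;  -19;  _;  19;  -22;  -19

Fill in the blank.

-10

Split by position mod 2 into 2 tracks.
Subsequence A = 14, 2, ?, -22: subtracting 12 each time.
Subsequence B = 19, -19, 19, -19: oscillating between 19 and -19.
Filling subsequence A at index 3 by its rule yields -10.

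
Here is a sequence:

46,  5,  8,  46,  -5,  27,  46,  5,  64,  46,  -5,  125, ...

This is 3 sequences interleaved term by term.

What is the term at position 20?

Split by position mod 3: positions 1, 4, 7, … form one track, and each other residue class forms its own.
Track A = 46, 46, 46, 46: always 46.
Track B = 5, -5, 5, -5: the oscillation 5·(−1)^(n+1).
Track C = 8, 27, 64, 125: the cubes 2³, 3³, 4³, ….
The 20th slot belongs to track B; its 7th term is 5.

5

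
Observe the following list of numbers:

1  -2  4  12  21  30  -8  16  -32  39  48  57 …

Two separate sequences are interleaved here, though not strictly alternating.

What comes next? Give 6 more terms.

64, -128, 256, 66, 75, 84

The slot pattern repeats as AAABBB (period 6), so there are 2 interleaved tracks.
Subsequence A is 1, -2, 4, -8, 16, -32, which is geometric, ×-2 each step.
Subsequence B is 12, 21, 30, 39, 48, 57, which is arithmetic, step +9.
The 13th slot belongs to subsequence A; its 7th term is 64.
The 14th slot belongs to subsequence A; its 8th term is -128.
Term 15 comes from subsequence A (its 9th entry): 256.
Position 16 falls in subsequence B as its term 7, giving 66.
Position 17 falls in subsequence B as its term 8, giving 75.
Position 18 → subsequence B, term 9 = 84.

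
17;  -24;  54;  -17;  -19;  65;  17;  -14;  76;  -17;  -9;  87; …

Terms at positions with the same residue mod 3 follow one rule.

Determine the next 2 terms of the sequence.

Taking every 3rd term gives 3 separate tracks.
Track A: 17, -17, 17, -17 — the oscillation 17·(−1)^(n+1).
Track B: -24, -19, -14, -9 — arithmetic, step +5.
Track C: 54, 65, 76, 87 — arithmetic, step +11.
The 13th slot belongs to track A; its 5th term is 17.
The 14th slot belongs to track B; its 5th term is -4.

17, -4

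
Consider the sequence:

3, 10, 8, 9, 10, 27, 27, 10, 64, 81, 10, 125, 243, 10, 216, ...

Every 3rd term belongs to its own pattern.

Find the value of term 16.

Split by position mod 3: positions 1, 4, 7, … form one track, and each other residue class forms its own.
Track A: 3, 9, 27, 81, 243 — multiplying by 3 each time.
Track B: 10, 10, 10, 10, 10 — the constant sequence 10.
Track C: 8, 27, 64, 125, 216 — perfect cubes starting at 2³.
The 16th slot belongs to track A; its 6th term is 729.

729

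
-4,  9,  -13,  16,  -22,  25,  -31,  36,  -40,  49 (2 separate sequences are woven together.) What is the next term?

-49

The terms cycle through 2 interleaved subsequences.
Subsequence A = -4, -13, -22, -31, -40: arithmetic with common difference −9.
Subsequence B = 9, 16, 25, 36, 49: consecutive squares n² from n = 3.
Position 11 → subsequence A, term 6 = -49.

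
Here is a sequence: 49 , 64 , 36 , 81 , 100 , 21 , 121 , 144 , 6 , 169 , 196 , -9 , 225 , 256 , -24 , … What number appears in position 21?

The slot pattern repeats as AAB (period 3), so there are 2 interleaved tracks.
Stream A: 49, 64, 81, 100, 121, 144, 169, 196, 225, 256. Perfect squares starting at 7².
Stream B: 36, 21, 6, -9, -24. Arithmetic, step −15.
Term 21 comes from stream B (its 7th entry): -54.

-54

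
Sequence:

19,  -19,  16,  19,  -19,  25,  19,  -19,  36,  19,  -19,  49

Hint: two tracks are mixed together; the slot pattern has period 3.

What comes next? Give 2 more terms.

19, -19

Reading positions in blocks of 3 reveals the pattern AAB — 2 tracks woven together.
Track A: 19, -19, 19, -19, 19, -19, 19, -19 — alternating ±19.
Track B: 16, 25, 36, 49 — perfect squares starting at 4².
Position 13 falls in track A as its term 9, giving 19.
Position 14 → track A, term 10 = -19.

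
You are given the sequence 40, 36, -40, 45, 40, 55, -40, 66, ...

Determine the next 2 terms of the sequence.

40, 78

Split by position mod 2 into 2 tracks.
Subsequence A: 40, -40, 40, -40. The oscillation 40·(−1)^(n+1).
Subsequence B: 36, 45, 55, 66. The triangular numbers T_8, T_9, ….
Position 9 falls in subsequence A as its term 5, giving 40.
Term 10 comes from subsequence B (its 5th entry): 78.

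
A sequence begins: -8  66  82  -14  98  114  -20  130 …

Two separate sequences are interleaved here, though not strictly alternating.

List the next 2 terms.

Reading positions in blocks of 3 reveals the pattern ABB — 2 tracks woven together.
Subsequence A = -8, -14, -20: arithmetic with common difference −6.
Subsequence B = 66, 82, 98, 114, 130: arithmetic, step +16.
Position 9 falls in subsequence B as its term 6, giving 146.
Position 10 falls in subsequence A as its term 4, giving -26.

146, -26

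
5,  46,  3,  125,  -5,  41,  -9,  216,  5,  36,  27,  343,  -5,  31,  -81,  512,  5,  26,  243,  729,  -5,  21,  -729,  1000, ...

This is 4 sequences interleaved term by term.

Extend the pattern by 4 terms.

5, 16, 2187, 1331

Split by position mod 4 into 4 tracks.
Subsequence A = 5, -5, 5, -5, 5, -5: the oscillation 5·(−1)^(n+1).
Subsequence B = 46, 41, 36, 31, 26, 21: subtracting 5 each time.
Subsequence C = 3, -9, 27, -81, 243, -729: geometric with ratio -3.
Subsequence D = 125, 216, 343, 512, 729, 1000: perfect cubes starting at 5³.
Position 25 falls in subsequence A as its term 7, giving 5.
Position 26 falls in subsequence B as its term 7, giving 16.
The 27th slot belongs to subsequence C; its 7th term is 2187.
Position 28 → subsequence D, term 7 = 1331.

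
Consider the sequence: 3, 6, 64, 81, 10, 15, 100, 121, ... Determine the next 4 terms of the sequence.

21, 28, 144, 169

Reading positions in blocks of 4 reveals the pattern AABB — 2 tracks woven together.
Track A: 3, 6, 10, 15 — the triangular numbers T_2, T_3, ….
Track B: 64, 81, 100, 121 — the squares 8², 9², 10², ….
Position 9 → track A, term 5 = 21.
The 10th slot belongs to track A; its 6th term is 28.
Term 11 comes from track B (its 5th entry): 144.
Term 12 comes from track B (its 6th entry): 169.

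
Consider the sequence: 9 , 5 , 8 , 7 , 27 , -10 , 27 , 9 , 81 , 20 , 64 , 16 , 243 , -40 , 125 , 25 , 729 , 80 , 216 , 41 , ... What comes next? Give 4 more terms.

2187, -160, 343, 66

Split by position mod 4: positions 1, 5, 9, … form one track, and each other residue class forms its own.
Stream A: 9, 27, 81, 243, 729 (successive powers of 3).
Stream B: 5, -10, 20, -40, 80 (a geometric progression (common ratio -2)).
Stream C: 8, 27, 64, 125, 216 (consecutive cubes n³ from n = 2).
Stream D: 7, 9, 16, 25, 41 (Fibonacci-style (each term is the sum of the two before it)).
Term 21 comes from stream A (its 6th entry): 2187.
Term 22 comes from stream B (its 6th entry): -160.
Position 23 → stream C, term 6 = 343.
Position 24 → stream D, term 6 = 66.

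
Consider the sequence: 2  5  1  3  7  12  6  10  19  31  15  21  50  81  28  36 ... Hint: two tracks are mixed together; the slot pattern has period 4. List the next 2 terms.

The slot pattern repeats as AABB (period 4), so there are 2 interleaved tracks.
Subsequence A is 2, 5, 7, 12, 19, 31, 50, 81, which is Fibonacci-style (each term is the sum of the two before it).
Subsequence B is 1, 3, 6, 10, 15, 21, 28, 36, which is triangular numbers starting at T_1.
The 17th slot belongs to subsequence A; its 9th term is 131.
Term 18 comes from subsequence A (its 10th entry): 212.

131, 212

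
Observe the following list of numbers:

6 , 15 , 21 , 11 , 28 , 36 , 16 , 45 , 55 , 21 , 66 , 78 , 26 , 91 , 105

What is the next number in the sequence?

31

The slot pattern repeats as ABB (period 3), so there are 2 interleaved tracks.
Subsequence A: 6, 11, 16, 21, 26 (arithmetic, step +5).
Subsequence B: 15, 21, 28, 36, 45, 55, 66, 78, 91, 105 (triangular numbers n(n+1)/2 for n = 5, 6, …).
Position 16 → subsequence A, term 6 = 31.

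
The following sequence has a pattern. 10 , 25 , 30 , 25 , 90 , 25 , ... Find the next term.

270

Positions 1, 3, 5, … form one subsequence and positions 2, 4, 6, … form another.
Subsequence A is 10, 30, 90, which is geometric, ×3 each step.
Subsequence B is 25, 25, 25, which is always 25.
Term 7 comes from subsequence A (its 4th entry): 270.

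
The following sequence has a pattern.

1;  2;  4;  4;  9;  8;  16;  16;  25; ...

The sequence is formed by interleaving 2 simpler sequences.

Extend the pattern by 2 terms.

Taking every 2nd term gives 2 separate tracks.
Track A: 1, 4, 9, 16, 25. Consecutive squares n² from n = 1.
Track B: 2, 4, 8, 16. Successive powers of 2.
Term 10 comes from track B (its 5th entry): 32.
Position 11 → track A, term 6 = 36.

32, 36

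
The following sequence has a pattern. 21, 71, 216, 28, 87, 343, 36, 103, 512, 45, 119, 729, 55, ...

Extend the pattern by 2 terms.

The terms cycle through 3 interleaved subsequences.
Subsequence A: 21, 28, 36, 45, 55 — triangular numbers n(n+1)/2 for n = 6, 7, ….
Subsequence B: 71, 87, 103, 119 — arithmetic with common difference +16.
Subsequence C: 216, 343, 512, 729 — perfect cubes starting at 6³.
Position 14 falls in subsequence B as its term 5, giving 135.
The 15th slot belongs to subsequence C; its 5th term is 1000.

135, 1000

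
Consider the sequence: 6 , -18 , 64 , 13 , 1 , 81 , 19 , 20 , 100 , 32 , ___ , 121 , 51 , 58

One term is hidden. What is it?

39

Read the sequence 3 terms at a time; column i is its own pattern.
Stream A = 6, 13, 19, 32, 51: Fibonacci-style (each term is the sum of the two before it).
Stream B = -18, 1, 20, ?, 58: adding 19 each time.
Stream C = 64, 81, 100, 121: consecutive squares n² from n = 8.
Stream B's pattern makes the blank 39.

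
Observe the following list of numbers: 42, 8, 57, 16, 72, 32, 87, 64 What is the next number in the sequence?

102

Positions 1, 3, 5, … form one subsequence and positions 2, 4, 6, … form another.
Stream A: 42, 57, 72, 87 (linear: a_n = 27 + 15·n).
Stream B: 8, 16, 32, 64 (successive powers of 2).
Position 9 falls in stream A as its term 5, giving 102.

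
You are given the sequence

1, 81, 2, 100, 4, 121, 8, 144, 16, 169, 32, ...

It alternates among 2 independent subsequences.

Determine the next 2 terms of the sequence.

Odd-indexed and even-indexed terms follow separate rules.
Track A: 1, 2, 4, 8, 16, 32 — powers of 2.
Track B: 81, 100, 121, 144, 169 — perfect squares starting at 9².
Position 12 falls in track B as its term 6, giving 196.
Position 13 → track A, term 7 = 64.

196, 64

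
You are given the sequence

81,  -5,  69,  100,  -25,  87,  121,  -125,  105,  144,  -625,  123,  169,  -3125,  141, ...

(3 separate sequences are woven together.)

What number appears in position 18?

159

The terms cycle through 3 interleaved subsequences.
Stream A: 81, 100, 121, 144, 169 (consecutive squares n² from n = 9).
Stream B: -5, -25, -125, -625, -3125 (geometric, ×5 each step).
Stream C: 69, 87, 105, 123, 141 (linear: a_n = 51 + 18·n).
The 18th slot belongs to stream C; its 6th term is 159.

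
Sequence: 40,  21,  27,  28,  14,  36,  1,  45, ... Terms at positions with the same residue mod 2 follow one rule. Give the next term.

-12

Split by position mod 2 into 2 tracks.
Stream A is 40, 27, 14, 1, which is arithmetic with common difference −13.
Stream B is 21, 28, 36, 45, which is the triangular numbers T_6, T_7, ….
The 9th slot belongs to stream A; its 5th term is -12.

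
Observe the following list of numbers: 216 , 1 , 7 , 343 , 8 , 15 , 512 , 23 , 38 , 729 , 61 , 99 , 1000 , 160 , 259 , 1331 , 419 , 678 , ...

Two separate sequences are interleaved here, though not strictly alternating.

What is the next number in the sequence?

1728

The slot pattern repeats as ABB (period 3), so there are 2 interleaved tracks.
Track A is 216, 343, 512, 729, 1000, 1331, which is the cubes 6³, 7³, 8³, ….
Track B is 1, 7, 8, 15, 23, 38, 61, 99, 160, 259, 419, 678, which is a Fibonacci-like recurrence a_n = a_{n-1} + a_{n-2}.
Term 19 comes from track A (its 7th entry): 1728.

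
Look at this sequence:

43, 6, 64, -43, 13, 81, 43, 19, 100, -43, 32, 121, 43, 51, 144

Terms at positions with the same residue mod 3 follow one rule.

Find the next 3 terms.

Split by position mod 3: positions 1, 4, 7, … form one track, and each other residue class forms its own.
Track A is 43, -43, 43, -43, 43, which is oscillating between 43 and -43.
Track B is 6, 13, 19, 32, 51, which is a Fibonacci-like recurrence a_n = a_{n-1} + a_{n-2}.
Track C is 64, 81, 100, 121, 144, which is perfect squares starting at 8².
Position 16 falls in track A as its term 6, giving -43.
Term 17 comes from track B (its 6th entry): 83.
Position 18 → track C, term 6 = 169.

-43, 83, 169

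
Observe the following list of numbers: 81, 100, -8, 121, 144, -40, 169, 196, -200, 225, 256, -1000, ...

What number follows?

Reading positions in blocks of 3 reveals the pattern AAB — 2 tracks woven together.
Track A: 81, 100, 121, 144, 169, 196, 225, 256. Consecutive squares n² from n = 9.
Track B: -8, -40, -200, -1000. Geometric, ×5 each step.
Position 13 falls in track A as its term 9, giving 289.

289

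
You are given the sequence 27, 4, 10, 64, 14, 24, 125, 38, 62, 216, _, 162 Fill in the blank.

Positions follow the repeating pattern ABB; grouping by letter gives 2 tracks.
Track A: 27, 64, 125, 216. Perfect cubes starting at 3³.
Track B: 4, 10, 14, 24, 38, 62, ?, 162. A Fibonacci-like recurrence a_n = a_{n-1} + a_{n-2}.
Track B's pattern makes the blank 100.

100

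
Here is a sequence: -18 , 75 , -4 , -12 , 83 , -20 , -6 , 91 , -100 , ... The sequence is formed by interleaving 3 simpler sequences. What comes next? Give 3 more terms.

0, 99, -500

Read the sequence 3 terms at a time; column i is its own pattern.
Track A: -18, -12, -6 — adding 6 each time.
Track B: 75, 83, 91 — adding 8 each time.
Track C: -4, -20, -100 — a geometric progression (common ratio 5).
Position 10 falls in track A as its term 4, giving 0.
Position 11 falls in track B as its term 4, giving 99.
Term 12 comes from track C (its 4th entry): -500.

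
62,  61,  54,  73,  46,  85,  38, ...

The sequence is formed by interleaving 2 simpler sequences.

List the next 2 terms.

The terms cycle through 2 interleaved subsequences.
Track A = 62, 54, 46, 38: arithmetic, step −8.
Track B = 61, 73, 85: arithmetic with common difference +12.
Term 8 comes from track B (its 4th entry): 97.
Position 9 falls in track A as its term 5, giving 30.

97, 30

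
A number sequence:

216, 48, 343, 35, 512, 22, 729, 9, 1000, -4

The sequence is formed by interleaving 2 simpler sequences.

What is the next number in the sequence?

Positions 1, 3, 5, … form one subsequence and positions 2, 4, 6, … form another.
Track A = 216, 343, 512, 729, 1000: the cubes 6³, 7³, 8³, ….
Track B = 48, 35, 22, 9, -4: arithmetic with common difference −13.
The 11th slot belongs to track A; its 6th term is 1331.

1331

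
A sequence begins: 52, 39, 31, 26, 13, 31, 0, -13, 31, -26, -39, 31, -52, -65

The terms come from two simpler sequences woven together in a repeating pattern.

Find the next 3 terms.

31, -78, -91

Positions follow the repeating pattern AAB; grouping by letter gives 2 tracks.
Stream A: 52, 39, 26, 13, 0, -13, -26, -39, -52, -65 — subtracting 13 each time.
Stream B: 31, 31, 31, 31 — the constant sequence 31.
The 15th slot belongs to stream B; its 5th term is 31.
Term 16 comes from stream A (its 11th entry): -78.
Position 17 → stream A, term 12 = -91.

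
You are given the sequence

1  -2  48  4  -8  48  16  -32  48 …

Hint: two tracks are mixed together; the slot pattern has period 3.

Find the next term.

Reading positions in blocks of 3 reveals the pattern AAB — 2 tracks woven together.
Track A: 1, -2, 4, -8, 16, -32 (geometric with ratio -2).
Track B: 48, 48, 48 (always 48).
Position 10 → track A, term 7 = 64.

64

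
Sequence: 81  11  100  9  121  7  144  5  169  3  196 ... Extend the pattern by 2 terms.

Odd-indexed and even-indexed terms follow separate rules.
Track A: 81, 100, 121, 144, 169, 196. The squares 9², 10², 11², ….
Track B: 11, 9, 7, 5, 3. Arithmetic with common difference −2.
Position 12 → track B, term 6 = 1.
Term 13 comes from track A (its 7th entry): 225.

1, 225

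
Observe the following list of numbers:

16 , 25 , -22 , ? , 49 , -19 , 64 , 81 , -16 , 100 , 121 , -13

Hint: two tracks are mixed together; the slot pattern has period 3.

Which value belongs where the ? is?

36

The slot pattern repeats as AAB (period 3), so there are 2 interleaved tracks.
Track A: 16, 25, ?, 49, 64, 81, 100, 121. The squares 4², 5², 6², ….
Track B: -22, -19, -16, -13. Arithmetic, step +3.
Track A's pattern makes the blank 36.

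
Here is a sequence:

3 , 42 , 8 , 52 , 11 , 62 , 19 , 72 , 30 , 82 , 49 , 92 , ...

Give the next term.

The terms cycle through 2 interleaved subsequences.
Track A: 3, 8, 11, 19, 30, 49 (a Fibonacci-like recurrence a_n = a_{n-1} + a_{n-2}).
Track B: 42, 52, 62, 72, 82, 92 (arithmetic, step +10).
The 13th slot belongs to track A; its 7th term is 79.

79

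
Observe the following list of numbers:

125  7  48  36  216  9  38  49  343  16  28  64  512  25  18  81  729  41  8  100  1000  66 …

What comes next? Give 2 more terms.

Read the sequence 4 terms at a time; column i is its own pattern.
Stream A: 125, 216, 343, 512, 729, 1000 — perfect cubes starting at 5³.
Stream B: 7, 9, 16, 25, 41, 66 — each term equals the sum of the previous two.
Stream C: 48, 38, 28, 18, 8 — arithmetic, step −10.
Stream D: 36, 49, 64, 81, 100 — perfect squares starting at 6².
Position 23 → stream C, term 6 = -2.
Position 24 → stream D, term 6 = 121.

-2, 121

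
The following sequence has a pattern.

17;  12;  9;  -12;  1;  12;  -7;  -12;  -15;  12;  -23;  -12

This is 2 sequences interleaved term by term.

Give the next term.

-31

Positions 1, 3, 5, … form one subsequence and positions 2, 4, 6, … form another.
Stream A = 17, 9, 1, -7, -15, -23: subtracting 8 each time.
Stream B = 12, -12, 12, -12, 12, -12: oscillating between 12 and -12.
The 13th slot belongs to stream A; its 7th term is -31.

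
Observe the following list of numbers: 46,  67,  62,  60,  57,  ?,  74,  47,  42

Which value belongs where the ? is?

52

The slot pattern repeats as ABB (period 3), so there are 2 interleaved tracks.
Track A = 46, 60, 74: arithmetic with common difference +14.
Track B = 67, 62, 57, ?, 47, 42: arithmetic, step −5.
Track B's pattern makes the blank 52.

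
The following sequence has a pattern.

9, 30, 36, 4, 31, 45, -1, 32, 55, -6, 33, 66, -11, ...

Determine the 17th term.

35

Split by position mod 3: positions 1, 4, 7, … form one track, and each other residue class forms its own.
Stream A is 9, 4, -1, -6, -11, which is arithmetic with common difference −5.
Stream B is 30, 31, 32, 33, which is arithmetic, step +1.
Stream C is 36, 45, 55, 66, which is triangular numbers starting at T_8.
Term 17 comes from stream B (its 6th entry): 35.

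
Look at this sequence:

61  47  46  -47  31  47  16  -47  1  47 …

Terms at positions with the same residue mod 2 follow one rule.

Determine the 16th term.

-47

Taking every 2nd term gives 2 separate tracks.
Stream A: 61, 46, 31, 16, 1. Arithmetic with common difference −15.
Stream B: 47, -47, 47, -47, 47. The oscillation 47·(−1)^(n+1).
Position 16 falls in stream B as its term 8, giving -47.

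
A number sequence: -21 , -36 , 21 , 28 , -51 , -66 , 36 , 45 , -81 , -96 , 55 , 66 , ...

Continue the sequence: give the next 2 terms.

-111, -126

Positions follow the repeating pattern AABB; grouping by letter gives 2 tracks.
Subsequence A = -21, -36, -51, -66, -81, -96: subtracting 15 each time.
Subsequence B = 21, 28, 36, 45, 55, 66: triangular numbers n(n+1)/2 for n = 6, 7, ….
The 13th slot belongs to subsequence A; its 7th term is -111.
The 14th slot belongs to subsequence A; its 8th term is -126.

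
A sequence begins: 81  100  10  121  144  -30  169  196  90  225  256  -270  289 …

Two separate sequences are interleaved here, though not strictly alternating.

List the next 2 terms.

Positions follow the repeating pattern AAB; grouping by letter gives 2 tracks.
Track A: 81, 100, 121, 144, 169, 196, 225, 256, 289 — consecutive squares n² from n = 9.
Track B: 10, -30, 90, -270 — a geometric progression (common ratio -3).
Term 14 comes from track A (its 10th entry): 324.
Position 15 → track B, term 5 = 810.

324, 810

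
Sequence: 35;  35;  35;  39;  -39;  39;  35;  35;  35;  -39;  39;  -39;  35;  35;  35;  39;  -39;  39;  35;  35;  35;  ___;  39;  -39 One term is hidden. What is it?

Reading positions in blocks of 6 reveals the pattern AAABBB — 2 tracks woven together.
Track A: 35, 35, 35, 35, 35, 35, 35, 35, 35, 35, 35, 35. The constant sequence 35.
Track B: 39, -39, 39, -39, 39, -39, 39, -39, 39, ?, 39, -39. Oscillating between 39 and -39.
The gap is track B's term 10; the rule gives -39.

-39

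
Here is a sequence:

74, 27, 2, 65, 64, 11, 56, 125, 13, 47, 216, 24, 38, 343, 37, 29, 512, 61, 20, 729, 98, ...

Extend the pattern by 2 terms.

11, 1000

Split by position mod 3 into 3 tracks.
Track A: 74, 65, 56, 47, 38, 29, 20 — arithmetic with common difference −9.
Track B: 27, 64, 125, 216, 343, 512, 729 — perfect cubes starting at 3³.
Track C: 2, 11, 13, 24, 37, 61, 98 — Fibonacci-style (each term is the sum of the two before it).
The 22nd slot belongs to track A; its 8th term is 11.
The 23rd slot belongs to track B; its 8th term is 1000.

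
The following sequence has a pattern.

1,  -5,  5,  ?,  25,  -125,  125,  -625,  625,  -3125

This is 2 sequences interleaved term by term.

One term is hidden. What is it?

-25

Odd-indexed and even-indexed terms follow separate rules.
Track A: 1, 5, 25, 125, 625 — successive powers of 5.
Track B: -5, ?, -125, -625, -3125 — multiplying by 5 each time.
Track B's pattern makes the blank -25.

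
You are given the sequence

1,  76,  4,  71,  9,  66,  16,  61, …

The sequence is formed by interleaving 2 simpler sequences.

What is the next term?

25

Split by position mod 2 into 2 tracks.
Track A: 1, 4, 9, 16 — consecutive squares n² from n = 1.
Track B: 76, 71, 66, 61 — arithmetic, step −5.
Position 9 → track A, term 5 = 25.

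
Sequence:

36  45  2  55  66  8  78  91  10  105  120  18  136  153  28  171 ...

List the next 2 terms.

The slot pattern repeats as AAB (period 3), so there are 2 interleaved tracks.
Stream A: 36, 45, 55, 66, 78, 91, 105, 120, 136, 153, 171 — triangular numbers starting at T_8.
Stream B: 2, 8, 10, 18, 28 — Fibonacci-style (each term is the sum of the two before it).
Position 17 → stream A, term 12 = 190.
Position 18 falls in stream B as its term 6, giving 46.

190, 46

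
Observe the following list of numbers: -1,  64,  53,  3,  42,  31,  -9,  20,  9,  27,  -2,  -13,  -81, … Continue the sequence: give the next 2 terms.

The slot pattern repeats as ABB (period 3), so there are 2 interleaved tracks.
Stream A = -1, 3, -9, 27, -81: geometric, ×-3 each step.
Stream B = 64, 53, 42, 31, 20, 9, -2, -13: arithmetic, step −11.
The 14th slot belongs to stream B; its 9th term is -24.
The 15th slot belongs to stream B; its 10th term is -35.

-24, -35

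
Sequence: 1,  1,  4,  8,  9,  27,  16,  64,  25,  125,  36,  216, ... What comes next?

49

The terms cycle through 2 interleaved subsequences.
Track A is 1, 4, 9, 16, 25, 36, which is consecutive squares n² from n = 1.
Track B is 1, 8, 27, 64, 125, 216, which is the cubes 1³, 2³, 3³, ….
Term 13 comes from track A (its 7th entry): 49.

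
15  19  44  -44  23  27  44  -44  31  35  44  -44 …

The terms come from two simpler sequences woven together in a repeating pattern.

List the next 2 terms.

39, 43

Positions follow the repeating pattern AABB; grouping by letter gives 2 tracks.
Track A = 15, 19, 23, 27, 31, 35: arithmetic with common difference +4.
Track B = 44, -44, 44, -44, 44, -44: oscillating between 44 and -44.
Position 13 falls in track A as its term 7, giving 39.
The 14th slot belongs to track A; its 8th term is 43.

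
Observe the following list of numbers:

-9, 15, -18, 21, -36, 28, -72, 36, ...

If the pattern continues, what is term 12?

55

Split by position mod 2 into 2 tracks.
Stream A: -9, -18, -36, -72 — multiplying by 2 each time.
Stream B: 15, 21, 28, 36 — triangular numbers n(n+1)/2 for n = 5, 6, ….
The 12th slot belongs to stream B; its 6th term is 55.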